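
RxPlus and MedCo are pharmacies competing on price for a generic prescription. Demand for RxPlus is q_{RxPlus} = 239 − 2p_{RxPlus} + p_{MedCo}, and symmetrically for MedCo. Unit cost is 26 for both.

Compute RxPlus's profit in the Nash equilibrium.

10082

RxPlus's profit: π = (p_{RxPlus} − 26)(239 − 2p_{RxPlus} + p_{MedCo}).
∂π/∂p_{RxPlus} = 291 − 4p_{RxPlus} + p_{MedCo} = 0 ⇒ p_{RxPlus} = 72.75 + 0.25p_{MedCo}.
The game is symmetric, so in equilibrium p_{MedCo} = p_{RxPlus}: the reaction function gives 0.75p_{RxPlus} = 72.75, hence p_{RxPlus} = 97.
q_{RxPlus} = 239 − 2·97 + 97 = 142.
Profit = (97 − 26)·142 = 10082.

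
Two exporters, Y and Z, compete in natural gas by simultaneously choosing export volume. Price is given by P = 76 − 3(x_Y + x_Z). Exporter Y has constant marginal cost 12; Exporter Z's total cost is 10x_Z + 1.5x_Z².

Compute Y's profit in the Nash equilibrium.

Exporter Y's profit: π = x_Y(76 − 3(x_Y + x_Z)) − 12x_Y.
∂π/∂x_Y = 64 − 6x_Y − 3x_Z = 0, so x_Y = 32/3 − 0.5x_Z.
For Z: ∂π/∂x_Z = 66 − 9x_Z − 3x_Y = 0 ⇒ x_Z = 22/3 − (1/3)x_Y.
Substituting the second reaction function into the first: x_Y = 32/3 − 0.5(22/3 − (1/3)x_Y), which gives (5/6)x_Y = 7 ⇒ x_Y = 8.4.
Then x_Z = 22/3 − (1/3)·8.4 = 68/15.
Price P = 76 − 3·(194/15) = 37.2.
Y's profit: (37.2 − 12)·8.4 = 211.68.

211.68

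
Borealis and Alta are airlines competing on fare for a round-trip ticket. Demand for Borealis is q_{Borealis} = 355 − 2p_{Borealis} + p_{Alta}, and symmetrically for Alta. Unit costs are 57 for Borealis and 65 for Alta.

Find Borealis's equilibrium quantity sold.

Borealis's profit: π = (p_{Borealis} − 57)(355 − 2p_{Borealis} + p_{Alta}).
∂π/∂p_{Borealis} = 469 − 4p_{Borealis} + p_{Alta} = 0 ⇒ p_{Borealis} = 117.25 + 0.25p_{Alta}.
Similarly p_{Alta} = 121.25 + 0.25p_{Borealis}.
Solving the two reaction functions simultaneously: (1 − (0.25)(0.25))p_{Borealis} = 117.25 + 0.25·121.25, so 0.9375p_{Borealis} = 147.5625 and p_{Borealis} = 157.4.
Then p_{Alta} = 121.25 + 0.25·157.4 = 160.6.
q_{Borealis} = 355 − 2·157.4 + 160.6 = 200.8.

200.8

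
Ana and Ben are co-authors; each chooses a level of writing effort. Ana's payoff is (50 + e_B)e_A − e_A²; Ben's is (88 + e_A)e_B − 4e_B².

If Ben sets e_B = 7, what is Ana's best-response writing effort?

Expanding Ana's payoff: 50e_A + e_Be_A − e_A².
∂π/∂e_A = 50 + e_B − 2e_A = 0, so e_A = 25 + 0.5e_B.
At e_B = 7: e_A = 25 + 0.5·7 = 28.5.

28.5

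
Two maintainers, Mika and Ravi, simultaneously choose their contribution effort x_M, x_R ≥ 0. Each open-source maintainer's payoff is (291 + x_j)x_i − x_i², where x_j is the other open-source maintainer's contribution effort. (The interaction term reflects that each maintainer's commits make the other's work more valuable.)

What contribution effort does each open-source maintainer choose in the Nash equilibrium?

Mika's payoff is (291 + x_R)x_M − x_M².
∂π/∂x_M = 291 + x_R − 2x_M = 0, so x_M = 145.5 + 0.5x_R.
The game is symmetric, so in equilibrium x_R = x_M: the reaction function gives 0.5x_M = 145.5, hence x_M = 291.

291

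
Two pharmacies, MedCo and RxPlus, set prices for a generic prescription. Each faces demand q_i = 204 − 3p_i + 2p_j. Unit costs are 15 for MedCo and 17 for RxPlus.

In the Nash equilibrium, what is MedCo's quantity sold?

142.875

MedCo's profit: π = (p_{MedCo} − 15)(204 − 3p_{MedCo} + 2p_{RxPlus}).
∂π/∂p_{MedCo} = 249 − 6p_{MedCo} + 2p_{RxPlus} = 0 ⇒ p_{MedCo} = 41.5 + (1/3)p_{RxPlus}.
Similarly p_{RxPlus} = 42.5 + (1/3)p_{MedCo}.
Plugging p_{RxPlus} into MedCo's best response: p_{MedCo} = 41.5 + (1/3)(42.5 + (1/3)p_{MedCo}) ⇒ (8/9)p_{MedCo} = 167/3, so p_{MedCo} = 62.625.
Then p_{RxPlus} = 42.5 + (1/3)·62.625 = 63.375.
q_{MedCo} = 204 − 3·62.625 + 2·63.375 = 142.875.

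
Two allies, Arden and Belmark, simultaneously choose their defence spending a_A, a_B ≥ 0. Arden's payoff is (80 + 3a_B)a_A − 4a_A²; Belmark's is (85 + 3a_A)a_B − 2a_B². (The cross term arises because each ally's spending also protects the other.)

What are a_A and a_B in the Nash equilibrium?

25, 40

Expanding Arden's payoff: 80a_A + 3a_Ba_A − 4a_A².
∂π/∂a_A = 80 + 3a_B − 8a_A = 0, so a_A = 10 + 0.375a_B.
Likewise for Belmark: a_B = 21.25 + 0.75a_A.
Solving the two reaction functions simultaneously: (1 − (0.375)(0.75))a_A = 10 + 0.375·21.25, so (23/32)a_A = 575/32 and a_A = 25.
Then a_B = 21.25 + 0.75·25 = 40.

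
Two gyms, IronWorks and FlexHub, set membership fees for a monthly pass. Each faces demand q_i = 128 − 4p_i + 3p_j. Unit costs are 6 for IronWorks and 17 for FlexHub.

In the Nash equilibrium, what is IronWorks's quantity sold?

IronWorks's profit: π = (p_{IronWorks} − 6)(128 − 4p_{IronWorks} + 3p_{FlexHub}).
∂π/∂p_{IronWorks} = 152 − 8p_{IronWorks} + 3p_{FlexHub} = 0 ⇒ p_{IronWorks} = 19 + 0.375p_{FlexHub}.
Similarly p_{FlexHub} = 24.5 + 0.375p_{IronWorks}.
Solving the two reaction functions simultaneously: (1 − (0.375)(0.375))p_{IronWorks} = 19 + 0.375·24.5, so (55/64)p_{IronWorks} = 28.1875 and p_{IronWorks} = 32.8.
Then p_{FlexHub} = 24.5 + 0.375·32.8 = 36.8.
q_{IronWorks} = 128 − 4·32.8 + 3·36.8 = 107.2.

107.2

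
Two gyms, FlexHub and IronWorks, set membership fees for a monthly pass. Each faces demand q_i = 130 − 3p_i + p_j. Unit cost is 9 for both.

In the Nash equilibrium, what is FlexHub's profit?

FlexHub's profit: π = (p_{FlexHub} − 9)(130 − 3p_{FlexHub} + p_{IronWorks}).
∂π/∂p_{FlexHub} = 157 − 6p_{FlexHub} + p_{IronWorks} = 0 ⇒ p_{FlexHub} = 157/6 + (1/6)p_{IronWorks}.
Setting p_{FlexHub} = p_{IronWorks} in the reaction function: p_{FlexHub} = 157/6 + (1/6)p_{FlexHub}, so p_{FlexHub} = (157/6) / (5/6) = 31.4.
q_{FlexHub} = 130 − 3·31.4 + 31.4 = 67.2.
Profit = (31.4 − 9)·67.2 = 1505.28.

1505.28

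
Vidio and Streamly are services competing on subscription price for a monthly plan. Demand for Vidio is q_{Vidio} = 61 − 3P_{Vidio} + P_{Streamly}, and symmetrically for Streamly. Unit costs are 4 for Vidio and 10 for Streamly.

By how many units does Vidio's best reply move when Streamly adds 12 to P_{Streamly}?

2

Vidio's profit: π = (P_{Vidio} − 4)(61 − 3P_{Vidio} + P_{Streamly}).
∂π/∂P_{Vidio} = 73 − 6P_{Vidio} + P_{Streamly} = 0 ⇒ P_{Vidio} = 73/6 + (1/6)P_{Streamly}.
The reaction-function slope is 1/6, so a 12-unit rise in P_{Streamly} moves P_{Vidio} by 1/6 × 12 = 2. Vidio's best response rises — the actions are strategic complements.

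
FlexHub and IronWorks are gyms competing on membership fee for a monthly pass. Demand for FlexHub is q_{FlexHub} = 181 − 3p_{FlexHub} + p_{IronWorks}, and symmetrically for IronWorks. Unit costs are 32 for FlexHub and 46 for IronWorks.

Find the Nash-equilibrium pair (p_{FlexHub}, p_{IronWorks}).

FlexHub's profit: π = (p_{FlexHub} − 32)(181 − 3p_{FlexHub} + p_{IronWorks}).
∂π/∂p_{FlexHub} = 277 − 6p_{FlexHub} + p_{IronWorks} = 0 ⇒ p_{FlexHub} = 277/6 + (1/6)p_{IronWorks}.
Similarly p_{IronWorks} = 319/6 + (1/6)p_{FlexHub}.
Plugging p_{IronWorks} into FlexHub's best response: p_{FlexHub} = 277/6 + (1/6)(319/6 + (1/6)p_{FlexHub}) ⇒ (35/36)p_{FlexHub} = 1981/36, so p_{FlexHub} = 56.6.
Then p_{IronWorks} = 319/6 + (1/6)·56.6 = 62.6.

56.6, 62.6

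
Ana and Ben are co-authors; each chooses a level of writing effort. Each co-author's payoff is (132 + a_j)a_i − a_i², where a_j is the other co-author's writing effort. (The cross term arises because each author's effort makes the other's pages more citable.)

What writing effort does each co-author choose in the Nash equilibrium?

132

Ana's payoff is (132 + a_B)a_A − a_A².
∂π/∂a_A = 132 + a_B − 2a_A = 0, so a_A = 66 + 0.5a_B.
The game is symmetric, so in equilibrium a_B = a_A: the reaction function gives 0.5a_A = 66, hence a_A = 132.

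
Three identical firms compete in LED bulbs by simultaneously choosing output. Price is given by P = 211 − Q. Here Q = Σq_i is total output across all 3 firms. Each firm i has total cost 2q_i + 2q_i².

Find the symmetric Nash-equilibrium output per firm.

26.125

A representative firm's profit is π_i = q_i(211 − Q) − 2q_i − 2q_i², with Q = q_i + Σ_{j≠i} q_j.
First-order condition: 209 − 6q_i − Σ_{j≠i} q_j = 0.
With identical firms, set every q_j = q: then 209 − 6q − 2q = 0, i.e. q = 209/8 = 26.125.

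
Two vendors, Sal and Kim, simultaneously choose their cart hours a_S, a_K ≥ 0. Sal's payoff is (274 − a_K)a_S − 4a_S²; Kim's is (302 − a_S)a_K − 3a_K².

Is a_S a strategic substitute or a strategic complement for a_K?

Expanding Sal's payoff: 274a_S − a_Ka_S − 4a_S².
∂π/∂a_S = 274 − a_K − 8a_S = 0, so a_S = 34.25 − 0.125a_K.
The best-response slope da_S/da_K = −0.125 < 0: the reaction function is downward-sloping, so the choices are strategic substitutes.

strategic substitutes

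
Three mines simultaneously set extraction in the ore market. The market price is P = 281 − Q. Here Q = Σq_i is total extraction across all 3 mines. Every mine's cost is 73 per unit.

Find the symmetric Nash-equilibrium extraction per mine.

52

A representative mine's profit is π_i = q_i(281 − Q) − 73q_i, with Q = q_i + Σ_{j≠i} q_j.
First-order condition: 208 − 2q_i − Σ_{j≠i} q_j = 0.
In a symmetric equilibrium every mine chooses the same q, so Σ_{j≠i} q_j = 2q. The condition becomes 208 − 4q = 0, giving q = 208/4 = 52.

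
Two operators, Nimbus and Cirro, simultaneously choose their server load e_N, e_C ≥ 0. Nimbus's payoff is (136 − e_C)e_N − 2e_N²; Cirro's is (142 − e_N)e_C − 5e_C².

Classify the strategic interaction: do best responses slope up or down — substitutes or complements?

strategic substitutes

Expanding Nimbus's payoff: 136e_N − e_Ce_N − 2e_N².
∂π/∂e_N = 136 − e_C − 4e_N = 0, so e_N = 34 − 0.25e_C.
The best-response slope de_N/de_C = −0.25 < 0: the reaction function is downward-sloping, so the choices are strategic substitutes.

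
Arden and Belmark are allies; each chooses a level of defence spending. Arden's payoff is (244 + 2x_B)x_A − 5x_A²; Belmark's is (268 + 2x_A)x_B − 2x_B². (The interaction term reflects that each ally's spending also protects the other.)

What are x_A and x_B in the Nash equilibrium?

42, 88

Expanding Arden's payoff: 244x_A + 2x_Bx_A − 5x_A².
∂π/∂x_A = 244 + 2x_B − 10x_A = 0, so x_A = 24.4 + 0.2x_B.
Likewise for Belmark: x_B = 67 + 0.5x_A.
Substituting the second reaction function into the first: x_A = 24.4 + 0.2(67 + 0.5x_A), which gives 0.9x_A = 37.8 ⇒ x_A = 42.
Then x_B = 67 + 0.5·42 = 88.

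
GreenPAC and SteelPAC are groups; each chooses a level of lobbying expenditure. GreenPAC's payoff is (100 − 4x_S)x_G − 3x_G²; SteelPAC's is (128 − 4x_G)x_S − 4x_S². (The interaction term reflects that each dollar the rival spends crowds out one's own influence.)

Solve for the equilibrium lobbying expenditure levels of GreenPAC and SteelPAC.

9, 11.5

Expanding GreenPAC's payoff: 100x_G − 4x_Sx_G − 3x_G².
∂π/∂x_G = 100 − 4x_S − 6x_G = 0, so x_G = 50/3 − (2/3)x_S.
Likewise for SteelPAC: x_S = 16 − 0.5x_G.
Substituting the second reaction function into the first: x_G = 50/3 − (2/3)(16 − 0.5x_G), which gives (2/3)x_G = 6 ⇒ x_G = 9.
Then x_S = 16 − 0.5·9 = 11.5.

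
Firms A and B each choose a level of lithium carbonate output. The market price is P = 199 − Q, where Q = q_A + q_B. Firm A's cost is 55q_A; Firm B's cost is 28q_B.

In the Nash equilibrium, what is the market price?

Firm A's profit: π = q_A(199 − (q_A + q_B)) − 55q_A.
∂π/∂q_A = 144 − 2q_A − q_B = 0, so q_A = 72 − 0.5q_B.
By the same steps for B: q_B = 85.5 − 0.5q_A.
Substituting the second reaction function into the first: q_A = 72 − 0.5(85.5 − 0.5q_A), which gives 0.75q_A = 29.25 ⇒ q_A = 39.
Then q_B = 85.5 − 0.5·39 = 66.
Equilibrium price: P = 199 − 105 = 94.

94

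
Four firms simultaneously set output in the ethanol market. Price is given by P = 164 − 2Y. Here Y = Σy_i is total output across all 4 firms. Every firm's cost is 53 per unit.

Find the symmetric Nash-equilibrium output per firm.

A representative firm's profit is π_i = y_i(164 − 2Y) − 53y_i, with Y = y_i + Σ_{j≠i} y_j.
First-order condition: 111 − 4y_i − 2Σ_{j≠i} y_j = 0.
With identical firms, set every y_j = y: then 111 − 4y − 6y = 0, i.e. y = 111/10 = 11.1.

11.1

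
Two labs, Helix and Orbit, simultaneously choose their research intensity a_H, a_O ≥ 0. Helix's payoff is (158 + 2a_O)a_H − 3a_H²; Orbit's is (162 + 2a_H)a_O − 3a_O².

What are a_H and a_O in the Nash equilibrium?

Expanding Helix's payoff: 158a_H + 2a_Oa_H − 3a_H².
∂π/∂a_H = 158 + 2a_O − 6a_H = 0, so a_H = 79/3 + (1/3)a_O.
Likewise for Orbit: a_O = 27 + (1/3)a_H.
Plugging a_O into Helix's best response: a_H = 79/3 + (1/3)(27 + (1/3)a_H) ⇒ (8/9)a_H = 106/3, so a_H = 39.75.
Then a_O = 27 + (1/3)·39.75 = 40.25.

39.75, 40.25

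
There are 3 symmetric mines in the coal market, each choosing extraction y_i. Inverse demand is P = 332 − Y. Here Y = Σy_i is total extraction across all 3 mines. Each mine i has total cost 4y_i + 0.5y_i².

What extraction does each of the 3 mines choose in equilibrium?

A representative mine's profit is π_i = y_i(332 − Y) − 4y_i − 0.5y_i², with Y = y_i + Σ_{j≠i} y_j.
First-order condition: 328 − 3y_i − Σ_{j≠i} y_j = 0.
Imposing symmetry (y_j = y for all j) turns Σ_{j≠i} y_j into 2y, so 328 = 5y and y = 65.6.

65.6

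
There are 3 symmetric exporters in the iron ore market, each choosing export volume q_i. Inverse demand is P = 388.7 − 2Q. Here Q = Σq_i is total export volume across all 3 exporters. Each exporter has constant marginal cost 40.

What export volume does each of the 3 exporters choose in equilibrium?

43.5875

A representative exporter's profit is π_i = q_i(388.7 − 2Q) − 40q_i, with Q = q_i + Σ_{j≠i} q_j.
First-order condition: 348.7 − 4q_i − 2Σ_{j≠i} q_j = 0.
With identical exporters, set every q_j = q: then 348.7 − 4q − 4q = 0, i.e. q = 348.7/8 = 43.5875.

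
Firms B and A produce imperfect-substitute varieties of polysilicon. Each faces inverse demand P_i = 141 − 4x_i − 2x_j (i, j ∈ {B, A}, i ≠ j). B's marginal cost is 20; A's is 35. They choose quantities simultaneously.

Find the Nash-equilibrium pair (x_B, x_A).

12.6, 10.1

Firm B's profit: π = x_B(141 − 4x_B − 2x_A) − 20x_B.
∂π/∂x_B = 121 − 8x_B − 2x_A = 0 ⇒ x_B = 15.125 − 0.25x_A.
Similarly x_A = 13.25 − 0.25x_B.
Solving the two reaction functions simultaneously: (1 − (−0.25)(−0.25))x_B = 15.125 − 0.25·13.25, so 0.9375x_B = 11.8125 and x_B = 12.6.
Then x_A = 13.25 − 0.25·12.6 = 10.1.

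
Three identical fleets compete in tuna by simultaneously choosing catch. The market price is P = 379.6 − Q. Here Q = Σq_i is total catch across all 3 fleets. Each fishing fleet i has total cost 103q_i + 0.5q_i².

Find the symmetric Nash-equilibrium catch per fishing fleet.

A representative fishing fleet's profit is π_i = q_i(379.6 − Q) − 103q_i − 0.5q_i², with Q = q_i + Σ_{j≠i} q_j.
First-order condition: 276.6 − 3q_i − Σ_{j≠i} q_j = 0.
In a symmetric equilibrium every fishing fleet chooses the same q, so Σ_{j≠i} q_j = 2q. The condition becomes 276.6 − 5q = 0, giving q = 276.6/5 = 55.32.

55.32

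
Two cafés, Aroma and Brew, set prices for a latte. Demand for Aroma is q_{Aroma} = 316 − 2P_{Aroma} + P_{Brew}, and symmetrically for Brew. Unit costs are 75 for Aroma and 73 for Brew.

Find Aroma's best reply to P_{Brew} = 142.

Aroma's profit: π = (P_{Aroma} − 75)(316 − 2P_{Aroma} + P_{Brew}).
∂π/∂P_{Aroma} = 466 − 4P_{Aroma} + P_{Brew} = 0 ⇒ P_{Aroma} = 116.5 + 0.25P_{Brew}.
At P_{Brew} = 142: P_{Aroma} = 116.5 + 0.25·142 = 152.

152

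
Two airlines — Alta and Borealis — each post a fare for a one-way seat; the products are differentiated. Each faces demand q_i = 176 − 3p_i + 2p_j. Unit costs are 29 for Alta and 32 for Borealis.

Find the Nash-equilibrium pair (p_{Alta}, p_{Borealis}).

Alta's profit: π = (p_{Alta} − 29)(176 − 3p_{Alta} + 2p_{Borealis}).
∂π/∂p_{Alta} = 263 − 6p_{Alta} + 2p_{Borealis} = 0 ⇒ p_{Alta} = 263/6 + (1/3)p_{Borealis}.
Similarly p_{Borealis} = 136/3 + (1/3)p_{Alta}.
Substituting the second reaction function into the first: p_{Alta} = 263/6 + (1/3)(136/3 + (1/3)p_{Alta}), which gives (8/9)p_{Alta} = 1061/18 ⇒ p_{Alta} = 66.3125.
Then p_{Borealis} = 136/3 + (1/3)·66.3125 = 67.4375.

66.3125, 67.4375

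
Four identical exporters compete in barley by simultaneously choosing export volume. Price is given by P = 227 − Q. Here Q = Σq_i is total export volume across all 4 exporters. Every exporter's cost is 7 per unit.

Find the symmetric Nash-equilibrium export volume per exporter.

44

A representative exporter's profit is π_i = q_i(227 − Q) − 7q_i, with Q = q_i + Σ_{j≠i} q_j.
First-order condition: 220 − 2q_i − Σ_{j≠i} q_j = 0.
In a symmetric equilibrium every exporter chooses the same q, so Σ_{j≠i} q_j = 3q. The condition becomes 220 − 5q = 0, giving q = 220/5 = 44.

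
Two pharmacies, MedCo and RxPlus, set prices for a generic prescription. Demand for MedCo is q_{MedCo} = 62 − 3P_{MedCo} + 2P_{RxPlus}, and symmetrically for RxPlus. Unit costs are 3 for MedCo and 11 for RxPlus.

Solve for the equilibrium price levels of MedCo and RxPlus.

19.25, 22.25

MedCo's profit: π = (P_{MedCo} − 3)(62 − 3P_{MedCo} + 2P_{RxPlus}).
∂π/∂P_{MedCo} = 71 − 6P_{MedCo} + 2P_{RxPlus} = 0 ⇒ P_{MedCo} = 71/6 + (1/3)P_{RxPlus}.
Similarly P_{RxPlus} = 95/6 + (1/3)P_{MedCo}.
Solving the two reaction functions simultaneously: (1 − (1/3)(1/3))P_{MedCo} = 71/6 + (1/3)·(95/6), so (8/9)P_{MedCo} = 154/9 and P_{MedCo} = 19.25.
Then P_{RxPlus} = 95/6 + (1/3)·19.25 = 22.25.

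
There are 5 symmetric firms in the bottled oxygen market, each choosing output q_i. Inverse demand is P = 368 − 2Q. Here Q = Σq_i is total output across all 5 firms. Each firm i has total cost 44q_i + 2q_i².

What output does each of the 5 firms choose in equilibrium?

20.25

A representative firm's profit is π_i = q_i(368 − 2Q) − 44q_i − 2q_i², with Q = q_i + Σ_{j≠i} q_j.
First-order condition: 324 − 8q_i − 2Σ_{j≠i} q_j = 0.
Imposing symmetry (q_j = q for all j) turns Σ_{j≠i} q_j into 4q, so 324 = 16q and q = 20.25.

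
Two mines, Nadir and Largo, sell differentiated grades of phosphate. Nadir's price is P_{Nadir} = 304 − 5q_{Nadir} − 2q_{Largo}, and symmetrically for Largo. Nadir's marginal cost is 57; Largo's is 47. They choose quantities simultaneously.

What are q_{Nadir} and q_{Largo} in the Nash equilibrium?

20.375, 21.625

Mine Nadir's profit: π = q_{Nadir}(304 − 5q_{Nadir} − 2q_{Largo}) − 57q_{Nadir}.
∂π/∂q_{Nadir} = 247 − 10q_{Nadir} − 2q_{Largo} = 0 ⇒ q_{Nadir} = 24.7 − 0.2q_{Largo}.
Similarly q_{Largo} = 25.7 − 0.2q_{Nadir}.
Plugging q_{Largo} into Nadir's best response: q_{Nadir} = 24.7 − 0.2(25.7 − 0.2q_{Nadir}) ⇒ 0.96q_{Nadir} = 19.56, so q_{Nadir} = 20.375.
Then q_{Largo} = 25.7 − 0.2·20.375 = 21.625.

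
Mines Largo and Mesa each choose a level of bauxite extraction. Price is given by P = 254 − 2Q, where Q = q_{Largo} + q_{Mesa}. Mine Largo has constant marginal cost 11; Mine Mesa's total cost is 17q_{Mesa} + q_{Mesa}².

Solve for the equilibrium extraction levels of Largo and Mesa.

49.2, 23.1

Mine Largo's profit: π = q_{Largo}(254 − 2(q_{Largo} + q_{Mesa})) − 11q_{Largo}.
∂π/∂q_{Largo} = 243 − 4q_{Largo} − 2q_{Mesa} = 0, so q_{Largo} = 60.75 − 0.5q_{Mesa}.
For Mesa: ∂π/∂q_{Mesa} = 237 − 6q_{Mesa} − 2q_{Largo} = 0 ⇒ q_{Mesa} = 39.5 − (1/3)q_{Largo}.
Plugging q_{Mesa} into Largo's best response: q_{Largo} = 60.75 − 0.5(39.5 − (1/3)q_{Largo}) ⇒ (5/6)q_{Largo} = 41, so q_{Largo} = 49.2.
Then q_{Mesa} = 39.5 − (1/3)·49.2 = 23.1.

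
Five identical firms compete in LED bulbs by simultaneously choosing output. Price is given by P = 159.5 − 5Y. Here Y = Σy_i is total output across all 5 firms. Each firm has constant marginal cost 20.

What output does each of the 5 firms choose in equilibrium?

4.65

A representative firm's profit is π_i = y_i(159.5 − 5Y) − 20y_i, with Y = y_i + Σ_{j≠i} y_j.
First-order condition: 139.5 − 10y_i − 5Σ_{j≠i} y_j = 0.
Imposing symmetry (y_j = y for all j) turns Σ_{j≠i} y_j into 4y, so 139.5 = 30y and y = 4.65.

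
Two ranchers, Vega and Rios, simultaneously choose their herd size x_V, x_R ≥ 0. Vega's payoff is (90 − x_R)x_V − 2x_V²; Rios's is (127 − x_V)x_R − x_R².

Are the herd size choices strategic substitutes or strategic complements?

Expanding Vega's payoff: 90x_V − x_Rx_V − 2x_V².
∂π/∂x_V = 90 − x_R − 4x_V = 0, so x_V = 22.5 − 0.25x_R.
The best-response slope dx_V/dx_R = −0.25 < 0: the reaction function is downward-sloping, so the choices are strategic substitutes.

strategic substitutes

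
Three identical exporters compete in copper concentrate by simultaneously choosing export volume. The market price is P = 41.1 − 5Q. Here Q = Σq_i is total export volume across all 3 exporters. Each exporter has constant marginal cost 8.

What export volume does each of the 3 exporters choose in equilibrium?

A representative exporter's profit is π_i = q_i(41.1 − 5Q) − 8q_i, with Q = q_i + Σ_{j≠i} q_j.
First-order condition: 33.1 − 10q_i − 5Σ_{j≠i} q_j = 0.
With identical exporters, set every q_j = q: then 33.1 − 10q − 10q = 0, i.e. q = 33.1/20 = 1.655.

1.655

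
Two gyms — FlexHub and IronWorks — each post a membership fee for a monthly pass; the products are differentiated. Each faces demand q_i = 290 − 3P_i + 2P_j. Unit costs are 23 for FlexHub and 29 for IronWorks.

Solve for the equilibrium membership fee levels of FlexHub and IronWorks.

90.875, 93.125

FlexHub's profit: π = (P_{FlexHub} − 23)(290 − 3P_{FlexHub} + 2P_{IronWorks}).
∂π/∂P_{FlexHub} = 359 − 6P_{FlexHub} + 2P_{IronWorks} = 0 ⇒ P_{FlexHub} = 359/6 + (1/3)P_{IronWorks}.
Similarly P_{IronWorks} = 377/6 + (1/3)P_{FlexHub}.
Plugging P_{IronWorks} into FlexHub's best response: P_{FlexHub} = 359/6 + (1/3)(377/6 + (1/3)P_{FlexHub}) ⇒ (8/9)P_{FlexHub} = 727/9, so P_{FlexHub} = 90.875.
Then P_{IronWorks} = 377/6 + (1/3)·90.875 = 93.125.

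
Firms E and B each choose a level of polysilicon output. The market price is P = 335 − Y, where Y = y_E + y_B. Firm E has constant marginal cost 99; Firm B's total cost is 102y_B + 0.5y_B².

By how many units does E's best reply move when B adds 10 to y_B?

-5

Firm E's profit: π = y_E(335 − (y_E + y_B)) − 99y_E.
∂π/∂y_E = 236 − 2y_E − y_B = 0, so y_E = 118 − 0.5y_B.
The reaction-function slope is −0.5, so a 10-unit rise in y_B moves y_E by −0.5 × 10 = −5. E's best response falls — the actions are strategic substitutes.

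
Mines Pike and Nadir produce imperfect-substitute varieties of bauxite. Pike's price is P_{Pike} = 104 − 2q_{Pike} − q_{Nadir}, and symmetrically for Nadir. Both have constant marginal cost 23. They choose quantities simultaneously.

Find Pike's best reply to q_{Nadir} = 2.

19.75

Mine Pike's profit: π = q_{Pike}(104 − 2q_{Pike} − q_{Nadir}) − 23q_{Pike}.
∂π/∂q_{Pike} = 81 − 4q_{Pike} − q_{Nadir} = 0 ⇒ q_{Pike} = 20.25 − 0.25q_{Nadir}.
At q_{Nadir} = 2: q_{Pike} = 20.25 − 0.25·2 = 19.75.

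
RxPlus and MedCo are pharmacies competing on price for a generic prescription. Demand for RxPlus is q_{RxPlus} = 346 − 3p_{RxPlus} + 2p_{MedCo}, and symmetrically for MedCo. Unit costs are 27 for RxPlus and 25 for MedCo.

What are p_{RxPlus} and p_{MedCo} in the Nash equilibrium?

RxPlus's profit: π = (p_{RxPlus} − 27)(346 − 3p_{RxPlus} + 2p_{MedCo}).
∂π/∂p_{RxPlus} = 427 − 6p_{RxPlus} + 2p_{MedCo} = 0 ⇒ p_{RxPlus} = 427/6 + (1/3)p_{MedCo}.
Similarly p_{MedCo} = 421/6 + (1/3)p_{RxPlus}.
Solving the two reaction functions simultaneously: (1 − (1/3)(1/3))p_{RxPlus} = 427/6 + (1/3)·(421/6), so (8/9)p_{RxPlus} = 851/9 and p_{RxPlus} = 106.375.
Then p_{MedCo} = 421/6 + (1/3)·106.375 = 105.625.

106.375, 105.625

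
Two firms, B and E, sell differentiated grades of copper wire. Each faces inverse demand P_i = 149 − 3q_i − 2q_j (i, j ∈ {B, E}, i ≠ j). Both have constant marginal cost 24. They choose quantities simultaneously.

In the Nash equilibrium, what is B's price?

Firm B's profit: π = q_B(149 − 3q_B − 2q_E) − 24q_B.
∂π/∂q_B = 125 − 6q_B − 2q_E = 0 ⇒ q_B = 125/6 − (1/3)q_E.
By symmetry q_E = q_B; substituting into the reaction function, (4/3)q_B = 125/6 and q_B = 15.625.
P_B = 149 − 3·15.625 − 2·15.625 = 70.875.

70.875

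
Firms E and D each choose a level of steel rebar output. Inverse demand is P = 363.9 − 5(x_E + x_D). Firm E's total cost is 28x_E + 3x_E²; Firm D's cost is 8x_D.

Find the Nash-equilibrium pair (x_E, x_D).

Firm E's profit: π = x_E(363.9 − 5(x_E + x_D)) − 28x_E − 3x_E².
∂π/∂x_E = 335.9 − 16x_E − 5x_D = 0, so x_E = 3359/160 − 0.3125x_D.
For D: ∂π/∂x_D = 355.9 − 10x_D − 5x_E = 0 ⇒ x_D = 35.59 − 0.5x_E.
Solving the two reaction functions simultaneously: (1 − (−0.3125)(−0.5))x_E = 3359/160 − 0.3125·35.59, so (27/32)x_E = 3159/320 and x_E = 11.7.
Then x_D = 35.59 − 0.5·11.7 = 29.74.

11.7, 29.74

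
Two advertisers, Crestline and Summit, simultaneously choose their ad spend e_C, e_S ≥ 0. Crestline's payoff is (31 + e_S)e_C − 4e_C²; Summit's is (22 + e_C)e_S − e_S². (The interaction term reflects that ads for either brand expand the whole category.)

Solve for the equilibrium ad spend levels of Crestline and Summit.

5.6, 13.8

Expanding Crestline's payoff: 31e_C + e_Se_C − 4e_C².
∂π/∂e_C = 31 + e_S − 8e_C = 0, so e_C = 3.875 + 0.125e_S.
Likewise for Summit: e_S = 11 + 0.5e_C.
Solving the two reaction functions simultaneously: (1 − (0.125)(0.5))e_C = 3.875 + 0.125·11, so 0.9375e_C = 5.25 and e_C = 5.6.
Then e_S = 11 + 0.5·5.6 = 13.8.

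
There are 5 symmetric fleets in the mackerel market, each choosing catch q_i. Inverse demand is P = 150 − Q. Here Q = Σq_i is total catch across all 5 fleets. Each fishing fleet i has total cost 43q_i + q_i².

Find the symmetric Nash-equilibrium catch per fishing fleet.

13.375

A representative fishing fleet's profit is π_i = q_i(150 − Q) − 43q_i − q_i², with Q = q_i + Σ_{j≠i} q_j.
First-order condition: 107 − 4q_i − Σ_{j≠i} q_j = 0.
With identical fishing fleets, set every q_j = q: then 107 − 4q − 4q = 0, i.e. q = 107/8 = 13.375.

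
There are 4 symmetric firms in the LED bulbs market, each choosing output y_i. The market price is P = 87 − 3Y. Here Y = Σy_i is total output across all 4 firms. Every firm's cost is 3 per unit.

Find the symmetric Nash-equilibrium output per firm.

A representative firm's profit is π_i = y_i(87 − 3Y) − 3y_i, with Y = y_i + Σ_{j≠i} y_j.
First-order condition: 84 − 6y_i − 3Σ_{j≠i} y_j = 0.
With identical firms, set every y_j = y: then 84 − 6y − 9y = 0, i.e. y = 84/15 = 5.6.

5.6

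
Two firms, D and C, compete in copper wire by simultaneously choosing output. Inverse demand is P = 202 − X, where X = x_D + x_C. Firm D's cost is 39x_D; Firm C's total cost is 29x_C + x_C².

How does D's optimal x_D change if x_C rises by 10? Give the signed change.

Firm D's profit: π = x_D(202 − (x_D + x_C)) − 39x_D.
∂π/∂x_D = 163 − 2x_D − x_C = 0, so x_D = 81.5 − 0.5x_C.
The reaction-function slope is −0.5, so a 10-unit rise in x_C moves x_D by −0.5 × 10 = −5. D's best response falls — the actions are strategic substitutes.

-5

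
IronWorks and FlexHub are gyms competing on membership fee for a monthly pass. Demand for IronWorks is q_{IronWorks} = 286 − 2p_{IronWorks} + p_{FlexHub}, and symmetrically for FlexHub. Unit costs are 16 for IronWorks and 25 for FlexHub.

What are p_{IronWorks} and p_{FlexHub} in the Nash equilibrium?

IronWorks's profit: π = (p_{IronWorks} − 16)(286 − 2p_{IronWorks} + p_{FlexHub}).
∂π/∂p_{IronWorks} = 318 − 4p_{IronWorks} + p_{FlexHub} = 0 ⇒ p_{IronWorks} = 79.5 + 0.25p_{FlexHub}.
Similarly p_{FlexHub} = 84 + 0.25p_{IronWorks}.
Plugging p_{FlexHub} into IronWorks's best response: p_{IronWorks} = 79.5 + 0.25(84 + 0.25p_{IronWorks}) ⇒ 0.9375p_{IronWorks} = 100.5, so p_{IronWorks} = 107.2.
Then p_{FlexHub} = 84 + 0.25·107.2 = 110.8.

107.2, 110.8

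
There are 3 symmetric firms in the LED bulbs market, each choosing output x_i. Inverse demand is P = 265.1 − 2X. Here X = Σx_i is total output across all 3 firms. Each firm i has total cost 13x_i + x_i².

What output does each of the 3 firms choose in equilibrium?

A representative firm's profit is π_i = x_i(265.1 − 2X) − 13x_i − x_i², with X = x_i + Σ_{j≠i} x_j.
First-order condition: 252.1 − 6x_i − 2Σ_{j≠i} x_j = 0.
With identical firms, set every x_j = x: then 252.1 − 6x − 4x = 0, i.e. x = 252.1/10 = 25.21.

25.21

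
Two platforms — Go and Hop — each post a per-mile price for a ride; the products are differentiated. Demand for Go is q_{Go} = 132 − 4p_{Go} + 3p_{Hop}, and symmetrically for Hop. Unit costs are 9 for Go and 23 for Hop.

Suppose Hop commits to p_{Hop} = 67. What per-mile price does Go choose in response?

Go's profit: π = (p_{Go} − 9)(132 − 4p_{Go} + 3p_{Hop}).
∂π/∂p_{Go} = 168 − 8p_{Go} + 3p_{Hop} = 0 ⇒ p_{Go} = 21 + 0.375p_{Hop}.
At p_{Hop} = 67: p_{Go} = 21 + 0.375·67 = 46.125.

46.125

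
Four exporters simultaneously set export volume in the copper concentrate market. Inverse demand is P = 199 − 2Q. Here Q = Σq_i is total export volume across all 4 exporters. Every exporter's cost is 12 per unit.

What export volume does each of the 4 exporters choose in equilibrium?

18.7

A representative exporter's profit is π_i = q_i(199 − 2Q) − 12q_i, with Q = q_i + Σ_{j≠i} q_j.
First-order condition: 187 − 4q_i − 2Σ_{j≠i} q_j = 0.
With identical exporters, set every q_j = q: then 187 − 4q − 6q = 0, i.e. q = 187/10 = 18.7.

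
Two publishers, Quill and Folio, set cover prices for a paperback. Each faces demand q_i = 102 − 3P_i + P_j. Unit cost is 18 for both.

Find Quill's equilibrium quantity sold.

Quill's profit: π = (P_{Quill} − 18)(102 − 3P_{Quill} + P_{Folio}).
∂π/∂P_{Quill} = 156 − 6P_{Quill} + P_{Folio} = 0 ⇒ P_{Quill} = 26 + (1/6)P_{Folio}.
The game is symmetric, so in equilibrium P_{Folio} = P_{Quill}: the reaction function gives (5/6)P_{Quill} = 26, hence P_{Quill} = 31.2.
q_{Quill} = 102 − 3·31.2 + 31.2 = 39.6.

39.6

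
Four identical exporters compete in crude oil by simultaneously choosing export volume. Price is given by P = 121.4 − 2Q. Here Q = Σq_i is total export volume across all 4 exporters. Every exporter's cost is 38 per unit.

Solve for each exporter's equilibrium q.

A representative exporter's profit is π_i = q_i(121.4 − 2Q) − 38q_i, with Q = q_i + Σ_{j≠i} q_j.
First-order condition: 83.4 − 4q_i − 2Σ_{j≠i} q_j = 0.
Imposing symmetry (q_j = q for all j) turns Σ_{j≠i} q_j into 3q, so 83.4 = 10q and q = 8.34.

8.34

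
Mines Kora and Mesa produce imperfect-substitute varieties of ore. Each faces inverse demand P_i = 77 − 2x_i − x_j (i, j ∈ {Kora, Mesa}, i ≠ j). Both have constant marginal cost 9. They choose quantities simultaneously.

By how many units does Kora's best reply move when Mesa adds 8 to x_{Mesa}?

-2

Mine Kora's profit: π = x_{Kora}(77 − 2x_{Kora} − x_{Mesa}) − 9x_{Kora}.
∂π/∂x_{Kora} = 68 − 4x_{Kora} − x_{Mesa} = 0 ⇒ x_{Kora} = 17 − 0.25x_{Mesa}.
The reaction-function slope is −0.25, so an 8-unit rise in x_{Mesa} moves x_{Kora} by −0.25 × 8 = −2. Kora's best response falls — the actions are strategic substitutes.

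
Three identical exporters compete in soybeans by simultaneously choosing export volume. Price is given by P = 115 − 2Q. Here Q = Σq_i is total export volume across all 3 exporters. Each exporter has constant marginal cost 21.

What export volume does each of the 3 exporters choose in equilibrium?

A representative exporter's profit is π_i = q_i(115 − 2Q) − 21q_i, with Q = q_i + Σ_{j≠i} q_j.
First-order condition: 94 − 4q_i − 2Σ_{j≠i} q_j = 0.
In a symmetric equilibrium every exporter chooses the same q, so Σ_{j≠i} q_j = 2q. The condition becomes 94 − 8q = 0, giving q = 94/8 = 11.75.

11.75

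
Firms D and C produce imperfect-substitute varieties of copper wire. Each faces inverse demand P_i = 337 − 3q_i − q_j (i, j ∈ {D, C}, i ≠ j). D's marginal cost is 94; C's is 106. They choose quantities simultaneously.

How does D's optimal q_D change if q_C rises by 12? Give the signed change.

Firm D's profit: π = q_D(337 − 3q_D − q_C) − 94q_D.
∂π/∂q_D = 243 − 6q_D − q_C = 0 ⇒ q_D = 40.5 − (1/6)q_C.
The reaction-function slope is −1/6, so a 12-unit rise in q_C moves q_D by −1/6 × 12 = −2. D's best response falls — the actions are strategic substitutes.

-2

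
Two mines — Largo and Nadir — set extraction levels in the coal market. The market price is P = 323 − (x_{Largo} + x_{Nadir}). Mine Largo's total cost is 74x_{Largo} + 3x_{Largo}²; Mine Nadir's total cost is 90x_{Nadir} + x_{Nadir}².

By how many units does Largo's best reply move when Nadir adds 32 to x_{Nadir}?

Mine Largo's profit: π = x_{Largo}(323 − (x_{Largo} + x_{Nadir})) − 74x_{Largo} − 3x_{Largo}².
∂π/∂x_{Largo} = 249 − 8x_{Largo} − x_{Nadir} = 0, so x_{Largo} = 31.125 − 0.125x_{Nadir}.
The reaction-function slope is −0.125, so a 32-unit rise in x_{Nadir} moves x_{Largo} by −0.125 × 32 = −4. Largo's best response falls — the actions are strategic substitutes.

-4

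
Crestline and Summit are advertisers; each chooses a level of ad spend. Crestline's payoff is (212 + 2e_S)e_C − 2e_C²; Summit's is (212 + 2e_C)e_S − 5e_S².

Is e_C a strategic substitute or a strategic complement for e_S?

Expanding Crestline's payoff: 212e_C + 2e_Se_C − 2e_C².
∂π/∂e_C = 212 + 2e_S − 4e_C = 0, so e_C = 53 + 0.5e_S.
The best-response slope de_C/de_S = 0.5 > 0: the reaction function is upward-sloping, so the choices are strategic complements.

strategic complements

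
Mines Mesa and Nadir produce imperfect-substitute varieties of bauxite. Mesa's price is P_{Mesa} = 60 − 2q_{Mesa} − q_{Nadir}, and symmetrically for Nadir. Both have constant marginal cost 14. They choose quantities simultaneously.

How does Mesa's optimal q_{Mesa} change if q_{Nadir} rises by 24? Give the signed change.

-6

Mine Mesa's profit: π = q_{Mesa}(60 − 2q_{Mesa} − q_{Nadir}) − 14q_{Mesa}.
∂π/∂q_{Mesa} = 46 − 4q_{Mesa} − q_{Nadir} = 0 ⇒ q_{Mesa} = 11.5 − 0.25q_{Nadir}.
The reaction-function slope is −0.25, so a 24-unit rise in q_{Nadir} moves q_{Mesa} by −0.25 × 24 = −6. Mesa's best response falls — the actions are strategic substitutes.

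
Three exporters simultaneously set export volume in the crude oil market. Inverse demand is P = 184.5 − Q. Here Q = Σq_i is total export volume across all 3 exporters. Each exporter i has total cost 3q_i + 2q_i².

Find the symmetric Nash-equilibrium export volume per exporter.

22.6875

A representative exporter's profit is π_i = q_i(184.5 − Q) − 3q_i − 2q_i², with Q = q_i + Σ_{j≠i} q_j.
First-order condition: 181.5 − 6q_i − Σ_{j≠i} q_j = 0.
With identical exporters, set every q_j = q: then 181.5 − 6q − 2q = 0, i.e. q = 181.5/8 = 22.6875.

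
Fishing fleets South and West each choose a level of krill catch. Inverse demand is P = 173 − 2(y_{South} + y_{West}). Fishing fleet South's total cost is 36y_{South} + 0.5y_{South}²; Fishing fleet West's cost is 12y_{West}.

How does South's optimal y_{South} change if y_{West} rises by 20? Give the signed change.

Fishing fleet South's profit: π = y_{South}(173 − 2(y_{South} + y_{West})) − 36y_{South} − 0.5y_{South}².
∂π/∂y_{South} = 137 − 5y_{South} − 2y_{West} = 0, so y_{South} = 27.4 − 0.4y_{West}.
The reaction-function slope is −0.4, so a 20-unit rise in y_{West} moves y_{South} by −0.4 × 20 = −8. South's best response falls — the actions are strategic substitutes.

-8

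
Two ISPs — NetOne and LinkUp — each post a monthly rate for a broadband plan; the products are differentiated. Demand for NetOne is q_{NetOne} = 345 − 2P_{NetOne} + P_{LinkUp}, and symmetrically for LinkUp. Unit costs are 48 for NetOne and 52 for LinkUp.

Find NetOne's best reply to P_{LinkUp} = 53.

123.5

NetOne's profit: π = (P_{NetOne} − 48)(345 − 2P_{NetOne} + P_{LinkUp}).
∂π/∂P_{NetOne} = 441 − 4P_{NetOne} + P_{LinkUp} = 0 ⇒ P_{NetOne} = 110.25 + 0.25P_{LinkUp}.
At P_{LinkUp} = 53: P_{NetOne} = 110.25 + 0.25·53 = 123.5.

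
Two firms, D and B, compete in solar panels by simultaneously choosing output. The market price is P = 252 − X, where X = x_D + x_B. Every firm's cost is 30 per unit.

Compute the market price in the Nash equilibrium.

104

Firm D's profit: π = x_D(252 − (x_D + x_B)) − 30x_D.
∂π/∂x_D = 222 − 2x_D − x_B = 0, so x_D = 111 − 0.5x_B.
By symmetry x_B = x_D; substituting into the reaction function, 1.5x_D = 111 and x_D = 74.
Equilibrium price: P = 252 − 148 = 104.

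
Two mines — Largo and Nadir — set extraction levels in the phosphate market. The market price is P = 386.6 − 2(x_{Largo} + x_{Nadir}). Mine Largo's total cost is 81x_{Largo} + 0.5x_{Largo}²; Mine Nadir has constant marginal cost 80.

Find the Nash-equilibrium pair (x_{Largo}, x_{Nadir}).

38.075, 57.6125

Mine Largo's profit: π = x_{Largo}(386.6 − 2(x_{Largo} + x_{Nadir})) − 81x_{Largo} − 0.5x_{Largo}².
∂π/∂x_{Largo} = 305.6 − 5x_{Largo} − 2x_{Nadir} = 0, so x_{Largo} = 61.12 − 0.4x_{Nadir}.
For Nadir: ∂π/∂x_{Nadir} = 306.6 − 4x_{Nadir} − 2x_{Largo} = 0 ⇒ x_{Nadir} = 76.65 − 0.5x_{Largo}.
Plugging x_{Nadir} into Largo's best response: x_{Largo} = 61.12 − 0.4(76.65 − 0.5x_{Largo}) ⇒ 0.8x_{Largo} = 30.46, so x_{Largo} = 38.075.
Then x_{Nadir} = 76.65 − 0.5·38.075 = 57.6125.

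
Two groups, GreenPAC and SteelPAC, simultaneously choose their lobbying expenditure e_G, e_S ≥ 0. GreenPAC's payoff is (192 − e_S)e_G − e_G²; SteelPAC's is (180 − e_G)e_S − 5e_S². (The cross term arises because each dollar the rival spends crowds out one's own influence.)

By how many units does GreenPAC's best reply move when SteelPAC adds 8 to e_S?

Expanding GreenPAC's payoff: 192e_G − e_Se_G − e_G².
∂π/∂e_G = 192 − e_S − 2e_G = 0, so e_G = 96 − 0.5e_S.
The reaction-function slope is −0.5, so an 8-unit rise in e_S moves e_G by −0.5 × 8 = −4. GreenPAC's best response falls — the actions are strategic substitutes.

-4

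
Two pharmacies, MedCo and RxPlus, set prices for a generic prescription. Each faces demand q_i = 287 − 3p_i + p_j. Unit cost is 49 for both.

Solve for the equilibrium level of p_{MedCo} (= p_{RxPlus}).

MedCo's profit: π = (p_{MedCo} − 49)(287 − 3p_{MedCo} + p_{RxPlus}).
∂π/∂p_{MedCo} = 434 − 6p_{MedCo} + p_{RxPlus} = 0 ⇒ p_{MedCo} = 217/3 + (1/6)p_{RxPlus}.
The game is symmetric, so in equilibrium p_{RxPlus} = p_{MedCo}: the reaction function gives (5/6)p_{MedCo} = 217/3, hence p_{MedCo} = 86.8.

86.8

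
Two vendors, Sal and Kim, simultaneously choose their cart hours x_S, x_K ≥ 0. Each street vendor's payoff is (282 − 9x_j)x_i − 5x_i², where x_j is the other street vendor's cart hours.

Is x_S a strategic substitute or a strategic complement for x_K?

Sal's payoff is (282 − 9x_K)x_S − 5x_S².
∂π/∂x_S = 282 − 9x_K − 10x_S = 0, so x_S = 28.2 − 0.9x_K.
The best-response slope dx_S/dx_K = −0.9 < 0: the reaction function is downward-sloping, so the choices are strategic substitutes.

strategic substitutes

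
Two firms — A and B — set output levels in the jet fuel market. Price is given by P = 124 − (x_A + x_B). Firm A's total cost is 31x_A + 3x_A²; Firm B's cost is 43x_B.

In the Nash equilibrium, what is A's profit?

Firm A's profit: π = x_A(124 − (x_A + x_B)) − 31x_A − 3x_A².
∂π/∂x_A = 93 − 8x_A − x_B = 0, so x_A = 11.625 − 0.125x_B.
For B: ∂π/∂x_B = 81 − 2x_B − x_A = 0 ⇒ x_B = 40.5 − 0.5x_A.
Plugging x_B into A's best response: x_A = 11.625 − 0.125(40.5 − 0.5x_A) ⇒ 0.9375x_A = 6.5625, so x_A = 7.
Then x_B = 40.5 − 0.5·7 = 37.
Price P = 124 − 44 = 80.
A's profit: (80 − 31)·7 − 3(7)² = 196.

196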